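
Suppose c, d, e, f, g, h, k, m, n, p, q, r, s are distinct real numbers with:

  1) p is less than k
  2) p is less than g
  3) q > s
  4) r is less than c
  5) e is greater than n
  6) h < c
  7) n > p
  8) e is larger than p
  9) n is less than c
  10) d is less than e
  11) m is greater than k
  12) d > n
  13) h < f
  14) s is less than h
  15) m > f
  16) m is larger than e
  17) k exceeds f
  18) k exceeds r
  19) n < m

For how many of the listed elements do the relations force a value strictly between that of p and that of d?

Chaining upward from p reaches: n, g, k, c, e, m.
Chaining downward from d reaches: n.
Strictly between p and d are those in both lists: n — 1 element.

1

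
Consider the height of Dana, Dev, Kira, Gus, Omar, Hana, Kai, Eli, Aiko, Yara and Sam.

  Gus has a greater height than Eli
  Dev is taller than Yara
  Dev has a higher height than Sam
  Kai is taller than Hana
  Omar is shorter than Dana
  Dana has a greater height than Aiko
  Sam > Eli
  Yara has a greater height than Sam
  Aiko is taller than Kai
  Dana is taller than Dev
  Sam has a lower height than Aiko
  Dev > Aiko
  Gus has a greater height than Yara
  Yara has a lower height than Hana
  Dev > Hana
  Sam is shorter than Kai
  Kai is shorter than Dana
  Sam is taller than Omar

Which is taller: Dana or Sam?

Dana

Link the given pairs in sequence: Sam < Yara; Yara < Hana; Hana < Kai; Kai < Aiko; Aiko < Dev; Dev < Dana.
Together: Sam < Yara < Hana < Kai < Aiko < Dev < Dana.
So Sam < Dana; Dana is the taller of the two.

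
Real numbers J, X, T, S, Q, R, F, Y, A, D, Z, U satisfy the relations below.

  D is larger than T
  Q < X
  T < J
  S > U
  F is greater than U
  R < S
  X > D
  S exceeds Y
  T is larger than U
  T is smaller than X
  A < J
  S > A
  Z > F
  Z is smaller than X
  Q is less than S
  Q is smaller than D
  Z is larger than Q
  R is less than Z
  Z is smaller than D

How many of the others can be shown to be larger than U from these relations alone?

The elements the relations force above U are F, T, J, Z, D, X, S — no chain reaches any other.
That is 7.

7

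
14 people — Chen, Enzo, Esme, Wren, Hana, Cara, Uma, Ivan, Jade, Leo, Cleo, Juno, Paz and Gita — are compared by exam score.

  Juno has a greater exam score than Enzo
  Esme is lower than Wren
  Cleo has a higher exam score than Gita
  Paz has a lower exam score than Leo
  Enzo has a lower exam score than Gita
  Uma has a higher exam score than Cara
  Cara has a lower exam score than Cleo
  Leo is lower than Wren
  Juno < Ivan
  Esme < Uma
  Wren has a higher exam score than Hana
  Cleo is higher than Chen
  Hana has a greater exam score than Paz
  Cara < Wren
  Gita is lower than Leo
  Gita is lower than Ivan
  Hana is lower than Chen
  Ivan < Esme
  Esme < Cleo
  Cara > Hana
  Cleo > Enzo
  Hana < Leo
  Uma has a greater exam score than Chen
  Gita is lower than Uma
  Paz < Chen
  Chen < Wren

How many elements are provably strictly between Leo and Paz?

Chaining upward from Paz reaches: Hana, Chen, Cara, Wren, Cleo, Uma.
Chaining downward from Leo reaches: Enzo, Gita, Hana.
Strictly between Paz and Leo are those in both lists: Hana — 1 element.

1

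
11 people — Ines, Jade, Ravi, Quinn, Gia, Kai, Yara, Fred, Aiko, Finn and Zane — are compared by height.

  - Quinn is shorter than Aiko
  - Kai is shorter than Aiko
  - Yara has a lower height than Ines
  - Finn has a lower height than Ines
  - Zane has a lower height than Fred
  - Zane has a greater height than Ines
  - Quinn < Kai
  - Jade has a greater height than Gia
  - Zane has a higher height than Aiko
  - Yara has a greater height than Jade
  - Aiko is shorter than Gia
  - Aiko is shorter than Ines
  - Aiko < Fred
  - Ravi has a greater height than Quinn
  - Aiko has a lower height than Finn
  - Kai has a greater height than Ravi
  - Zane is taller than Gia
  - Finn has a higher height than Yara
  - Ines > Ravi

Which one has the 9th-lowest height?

Ines

Chaining the given pairs: Quinn < Ravi < Kai < Aiko < Gia < Jade < Yara < Finn < Ines < Zane < Fred.
The 9th smallest is Ines.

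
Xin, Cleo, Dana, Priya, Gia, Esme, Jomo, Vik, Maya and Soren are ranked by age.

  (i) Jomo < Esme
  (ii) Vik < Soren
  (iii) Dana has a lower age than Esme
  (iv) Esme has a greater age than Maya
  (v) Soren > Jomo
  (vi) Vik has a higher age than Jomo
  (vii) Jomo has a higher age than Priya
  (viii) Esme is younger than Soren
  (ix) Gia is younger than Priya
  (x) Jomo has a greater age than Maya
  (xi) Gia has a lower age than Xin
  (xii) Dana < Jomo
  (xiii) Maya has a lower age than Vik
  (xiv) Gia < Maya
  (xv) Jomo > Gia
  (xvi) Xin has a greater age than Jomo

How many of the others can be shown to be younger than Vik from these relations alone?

From Vik the given relations immediately reach Maya, Jomo.
From those, Gia, Priya, Dana — 5 in total.
No other element is forced below Vik by the given relations, so the count is 5.

5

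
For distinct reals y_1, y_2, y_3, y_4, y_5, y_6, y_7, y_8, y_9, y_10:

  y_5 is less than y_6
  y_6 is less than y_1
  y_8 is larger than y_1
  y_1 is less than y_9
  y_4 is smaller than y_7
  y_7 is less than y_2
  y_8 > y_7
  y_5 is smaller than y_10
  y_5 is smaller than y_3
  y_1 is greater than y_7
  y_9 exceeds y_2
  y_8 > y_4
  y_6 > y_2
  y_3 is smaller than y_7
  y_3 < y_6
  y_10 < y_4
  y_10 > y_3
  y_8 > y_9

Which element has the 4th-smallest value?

The consecutive relations fix a unique order: y_5 < y_3 < y_10 < y_4 < y_7 < y_2 < y_6 < y_1 < y_9 < y_8.
Counting 4 from the smallest end gives y_4.

y_4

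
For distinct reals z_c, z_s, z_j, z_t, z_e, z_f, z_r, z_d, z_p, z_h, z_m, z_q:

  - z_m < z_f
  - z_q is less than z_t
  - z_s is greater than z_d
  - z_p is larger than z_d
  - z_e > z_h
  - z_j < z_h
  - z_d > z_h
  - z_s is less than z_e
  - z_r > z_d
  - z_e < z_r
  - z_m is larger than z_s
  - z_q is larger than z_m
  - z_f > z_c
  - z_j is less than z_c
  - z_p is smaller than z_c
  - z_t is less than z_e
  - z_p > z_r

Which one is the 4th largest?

z_r

Chaining the given pairs: z_j < z_h < z_d < z_s < z_m < z_q < z_t < z_e < z_r < z_p < z_c < z_f.
Counting 4 from the largest end gives z_r.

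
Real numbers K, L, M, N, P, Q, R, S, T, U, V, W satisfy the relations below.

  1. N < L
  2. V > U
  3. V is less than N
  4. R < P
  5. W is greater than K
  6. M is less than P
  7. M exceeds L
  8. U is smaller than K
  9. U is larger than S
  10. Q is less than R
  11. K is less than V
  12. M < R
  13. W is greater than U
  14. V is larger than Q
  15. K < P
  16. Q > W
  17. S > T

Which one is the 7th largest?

Q

The consecutive relations fix a unique order: T < S < U < K < W < Q < V < N < L < M < R < P.
The 7th largest is Q.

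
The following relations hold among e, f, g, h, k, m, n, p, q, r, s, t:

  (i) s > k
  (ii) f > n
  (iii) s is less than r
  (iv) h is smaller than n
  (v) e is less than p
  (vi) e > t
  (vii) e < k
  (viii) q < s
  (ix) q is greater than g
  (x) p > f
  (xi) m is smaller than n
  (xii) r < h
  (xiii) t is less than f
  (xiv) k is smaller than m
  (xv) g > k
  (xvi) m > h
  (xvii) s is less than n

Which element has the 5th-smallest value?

Piecing the relations together gives one ordering: t < e < k < g < q < s < r < h < m < n < f < p.
Counting 5 from the smallest end gives q.

q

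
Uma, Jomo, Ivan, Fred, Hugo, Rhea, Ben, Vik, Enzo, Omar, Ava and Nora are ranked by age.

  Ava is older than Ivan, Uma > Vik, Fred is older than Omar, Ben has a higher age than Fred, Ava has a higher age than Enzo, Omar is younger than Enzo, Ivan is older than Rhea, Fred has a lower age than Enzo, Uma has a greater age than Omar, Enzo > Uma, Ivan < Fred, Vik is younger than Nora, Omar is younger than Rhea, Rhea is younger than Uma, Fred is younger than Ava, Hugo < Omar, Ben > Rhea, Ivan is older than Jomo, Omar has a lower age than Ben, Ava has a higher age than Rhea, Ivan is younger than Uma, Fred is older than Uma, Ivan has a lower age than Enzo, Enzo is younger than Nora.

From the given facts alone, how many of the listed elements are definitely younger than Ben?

8

The elements the relations force below Ben are Hugo, Omar, Jomo, Rhea, Vik, Ivan, Uma, Fred — no chain reaches any other.
That is 8.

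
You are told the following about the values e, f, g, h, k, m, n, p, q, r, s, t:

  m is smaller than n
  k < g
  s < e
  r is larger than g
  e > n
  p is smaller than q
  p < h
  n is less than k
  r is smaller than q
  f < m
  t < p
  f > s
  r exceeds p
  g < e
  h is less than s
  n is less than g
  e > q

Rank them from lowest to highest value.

t < p < h < s < f < m < n < k < g < r < q < e

Each adjacent pair is fixed by a given relation: t < p; p < h; h < s; s < f; f < m; m < n; n < k; k < g; g < r; r < q; q < e. Chaining them end to end gives the full order.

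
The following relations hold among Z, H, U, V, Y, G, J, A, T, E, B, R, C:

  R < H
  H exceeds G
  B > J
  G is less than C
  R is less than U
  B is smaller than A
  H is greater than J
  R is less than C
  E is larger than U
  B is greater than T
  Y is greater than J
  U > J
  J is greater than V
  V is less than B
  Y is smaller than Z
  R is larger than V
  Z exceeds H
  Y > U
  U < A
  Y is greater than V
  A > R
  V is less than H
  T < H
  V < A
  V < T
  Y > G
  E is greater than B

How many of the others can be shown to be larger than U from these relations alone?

4

From U the given relations immediately reach Y, E, A.
From those, Z — 4 in total.
Nothing else is reachable above U; 4 in all.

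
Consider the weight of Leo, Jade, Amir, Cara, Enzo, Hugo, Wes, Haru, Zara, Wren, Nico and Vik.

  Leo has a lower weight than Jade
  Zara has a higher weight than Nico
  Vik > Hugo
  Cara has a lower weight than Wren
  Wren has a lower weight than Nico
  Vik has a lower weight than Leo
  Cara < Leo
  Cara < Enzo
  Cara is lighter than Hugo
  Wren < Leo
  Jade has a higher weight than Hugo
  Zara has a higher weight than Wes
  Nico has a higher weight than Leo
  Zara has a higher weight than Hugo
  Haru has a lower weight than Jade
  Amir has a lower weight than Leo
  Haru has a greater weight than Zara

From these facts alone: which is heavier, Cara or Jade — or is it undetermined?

Link the given pairs in sequence: Cara < Hugo; Hugo < Vik; Vik < Leo; Leo < Nico; Nico < Zara; Zara < Haru; Haru < Jade.
Chaining these gives Cara < Hugo < Vik < Leo < Nico < Zara < Haru < Jade.
So Jade is heavier.

Jade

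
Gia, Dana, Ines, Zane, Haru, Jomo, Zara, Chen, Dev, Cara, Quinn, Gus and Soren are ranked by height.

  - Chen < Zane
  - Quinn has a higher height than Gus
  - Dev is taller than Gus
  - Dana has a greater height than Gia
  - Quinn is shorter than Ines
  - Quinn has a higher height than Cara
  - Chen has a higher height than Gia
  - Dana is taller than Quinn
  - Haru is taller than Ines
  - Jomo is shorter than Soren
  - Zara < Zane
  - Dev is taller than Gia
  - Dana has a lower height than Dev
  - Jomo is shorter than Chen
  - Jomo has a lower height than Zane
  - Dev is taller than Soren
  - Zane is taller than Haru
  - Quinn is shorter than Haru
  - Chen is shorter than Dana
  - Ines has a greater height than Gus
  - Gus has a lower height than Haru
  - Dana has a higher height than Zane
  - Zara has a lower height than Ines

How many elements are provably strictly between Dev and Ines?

3

The relations place Ines below Dev. An element lies strictly between them when it is forced above Ines and also forced below Dev.
Above Ines: {Haru, Zane, Dana}. Below Dev: {Cara, Jomo, Gia, Gus, Soren, Chen, Quinn, Zara, Haru, Zane, Dana}.
Intersection: {Haru, Zane, Dana} — 3.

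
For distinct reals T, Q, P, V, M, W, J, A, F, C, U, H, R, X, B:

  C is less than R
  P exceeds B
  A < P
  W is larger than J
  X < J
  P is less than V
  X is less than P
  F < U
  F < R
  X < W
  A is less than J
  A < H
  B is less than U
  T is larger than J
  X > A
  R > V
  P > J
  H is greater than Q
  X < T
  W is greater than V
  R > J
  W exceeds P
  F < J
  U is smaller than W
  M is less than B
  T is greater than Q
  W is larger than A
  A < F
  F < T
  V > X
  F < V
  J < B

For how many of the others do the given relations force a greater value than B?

Directly above B: U, P.
One step further: V, W (4 so far).
One step further: R (5 so far).
No other element is forced above B by the given relations, so the count is 5.

5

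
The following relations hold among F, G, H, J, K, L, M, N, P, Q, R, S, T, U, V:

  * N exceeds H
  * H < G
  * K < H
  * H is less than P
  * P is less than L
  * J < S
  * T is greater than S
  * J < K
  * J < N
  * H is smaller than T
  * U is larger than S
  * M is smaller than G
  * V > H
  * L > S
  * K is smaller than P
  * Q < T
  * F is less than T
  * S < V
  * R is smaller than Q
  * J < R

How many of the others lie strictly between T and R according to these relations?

1

Chaining upward from R reaches: Q.
Chaining downward from T reaches: F, J, S, K, H, Q.
Strictly between R and T are those in both lists: Q — 1 element.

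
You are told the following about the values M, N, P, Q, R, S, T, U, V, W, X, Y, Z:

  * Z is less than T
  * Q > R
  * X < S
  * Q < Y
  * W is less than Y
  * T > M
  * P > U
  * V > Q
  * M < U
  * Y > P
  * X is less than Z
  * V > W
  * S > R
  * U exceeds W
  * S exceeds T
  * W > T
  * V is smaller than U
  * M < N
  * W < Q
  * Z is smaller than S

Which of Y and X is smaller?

X

Chaining the given relations: X < Z < T < W < Q < V < U < P < Y.
So X < Y; X is the smaller of the two.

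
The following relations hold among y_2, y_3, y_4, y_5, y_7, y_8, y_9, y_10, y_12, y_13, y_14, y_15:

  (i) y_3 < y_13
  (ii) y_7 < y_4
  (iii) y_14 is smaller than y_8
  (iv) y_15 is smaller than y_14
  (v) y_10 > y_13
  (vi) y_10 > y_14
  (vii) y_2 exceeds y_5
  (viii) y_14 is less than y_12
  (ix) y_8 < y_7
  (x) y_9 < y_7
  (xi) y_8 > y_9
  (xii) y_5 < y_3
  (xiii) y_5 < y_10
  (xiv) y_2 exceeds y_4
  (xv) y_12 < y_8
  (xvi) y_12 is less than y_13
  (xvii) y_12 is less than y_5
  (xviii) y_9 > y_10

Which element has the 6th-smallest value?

y_13

Piecing the relations together gives one ordering: y_15 < y_14 < y_12 < y_5 < y_3 < y_13 < y_10 < y_9 < y_8 < y_7 < y_4 < y_2.
The 6th smallest is y_13.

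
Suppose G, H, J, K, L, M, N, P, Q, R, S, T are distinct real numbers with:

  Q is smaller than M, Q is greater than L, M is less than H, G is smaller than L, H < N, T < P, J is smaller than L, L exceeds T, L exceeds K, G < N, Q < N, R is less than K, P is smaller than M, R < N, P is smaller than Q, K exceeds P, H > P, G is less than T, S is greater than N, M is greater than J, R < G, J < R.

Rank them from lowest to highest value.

The consecutive links are each given: J < R; R < G; G < T; T < P; P < K; K < L; L < Q; Q < M; M < H; H < N; N < S.

J < R < G < T < P < K < L < Q < M < H < N < S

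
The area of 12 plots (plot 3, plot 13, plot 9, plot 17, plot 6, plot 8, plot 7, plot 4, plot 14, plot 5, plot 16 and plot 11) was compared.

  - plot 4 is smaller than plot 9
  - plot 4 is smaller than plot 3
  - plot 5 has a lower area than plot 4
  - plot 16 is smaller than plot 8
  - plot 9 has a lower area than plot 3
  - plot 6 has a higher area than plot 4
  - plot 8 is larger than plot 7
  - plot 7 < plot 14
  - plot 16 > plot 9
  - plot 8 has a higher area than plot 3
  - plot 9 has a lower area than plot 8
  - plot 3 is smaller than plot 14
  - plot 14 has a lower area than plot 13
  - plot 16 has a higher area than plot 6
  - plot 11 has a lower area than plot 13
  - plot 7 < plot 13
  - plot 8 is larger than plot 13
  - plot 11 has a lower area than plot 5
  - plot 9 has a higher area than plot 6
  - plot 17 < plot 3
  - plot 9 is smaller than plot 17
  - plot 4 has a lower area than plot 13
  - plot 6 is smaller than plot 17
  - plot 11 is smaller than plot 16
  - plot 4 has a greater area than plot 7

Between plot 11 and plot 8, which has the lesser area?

plot 11 < plot 5 and plot 5 < plot 4 give plot 11 < plot 4.
Then plot 4 < plot 6 extends the chain to plot 6.
With plot 6 < plot 9: plot 11 < plot 5 < plot 4 < plot 6 < plot 9.
Then plot 9 < plot 17 extends the chain to plot 17.
With plot 17 < plot 3: plot 11 < plot 5 < plot 4 < plot 6 < plot 9 < plot 17 < plot 3.
Then plot 3 < plot 14 extends the chain to plot 14.
With plot 14 < plot 13: plot 11 < plot 5 < plot 4 < plot 6 < plot 9 < plot 17 < plot 3 < plot 14 < plot 13.
Then plot 13 < plot 8 extends the chain to plot 8.
So plot 11 < plot 8; plot 11 is the smaller of the two.

plot 11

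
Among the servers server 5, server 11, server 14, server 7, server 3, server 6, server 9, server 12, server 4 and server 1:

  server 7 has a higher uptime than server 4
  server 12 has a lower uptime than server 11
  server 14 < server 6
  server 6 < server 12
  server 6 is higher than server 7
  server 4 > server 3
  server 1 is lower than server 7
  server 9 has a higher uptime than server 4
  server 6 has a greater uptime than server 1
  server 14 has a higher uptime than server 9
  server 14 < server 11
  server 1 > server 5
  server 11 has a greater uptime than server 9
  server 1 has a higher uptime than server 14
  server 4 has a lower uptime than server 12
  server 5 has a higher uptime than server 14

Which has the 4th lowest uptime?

server 14

Chaining the given pairs: server 3 < server 4 < server 9 < server 14 < server 5 < server 1 < server 7 < server 6 < server 12 < server 11.
The 4th smallest is server 14.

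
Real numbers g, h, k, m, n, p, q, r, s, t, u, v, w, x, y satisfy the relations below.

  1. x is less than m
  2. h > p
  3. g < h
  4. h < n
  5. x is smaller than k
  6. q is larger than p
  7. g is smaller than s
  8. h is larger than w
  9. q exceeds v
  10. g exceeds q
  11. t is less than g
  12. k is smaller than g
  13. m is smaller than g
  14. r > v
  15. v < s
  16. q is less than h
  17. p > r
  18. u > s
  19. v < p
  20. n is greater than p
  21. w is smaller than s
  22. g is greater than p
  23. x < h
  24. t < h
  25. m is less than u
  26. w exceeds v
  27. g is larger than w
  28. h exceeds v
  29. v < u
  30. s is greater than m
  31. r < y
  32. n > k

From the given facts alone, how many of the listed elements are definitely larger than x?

The elements the relations force above x are m, k, g, s, h, u, n — no chain reaches any other.
That is 7.

7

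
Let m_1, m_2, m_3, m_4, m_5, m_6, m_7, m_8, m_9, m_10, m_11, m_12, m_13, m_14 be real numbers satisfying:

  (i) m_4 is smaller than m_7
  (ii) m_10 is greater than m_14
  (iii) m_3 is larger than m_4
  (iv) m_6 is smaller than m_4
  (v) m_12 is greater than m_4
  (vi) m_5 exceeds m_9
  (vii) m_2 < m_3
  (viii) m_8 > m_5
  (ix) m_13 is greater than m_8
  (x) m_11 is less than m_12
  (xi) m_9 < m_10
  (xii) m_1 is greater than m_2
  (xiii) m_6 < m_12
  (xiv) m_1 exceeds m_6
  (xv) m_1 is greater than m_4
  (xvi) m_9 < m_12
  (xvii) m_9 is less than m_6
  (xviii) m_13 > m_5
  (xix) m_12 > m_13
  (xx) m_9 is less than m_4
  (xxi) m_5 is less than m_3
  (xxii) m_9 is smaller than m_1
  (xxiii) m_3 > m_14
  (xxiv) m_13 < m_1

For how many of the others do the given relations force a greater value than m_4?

From m_4 the given relations immediately reach m_1, m_12, m_7, m_3.
Nothing else is reachable above m_4; 4 in all.

4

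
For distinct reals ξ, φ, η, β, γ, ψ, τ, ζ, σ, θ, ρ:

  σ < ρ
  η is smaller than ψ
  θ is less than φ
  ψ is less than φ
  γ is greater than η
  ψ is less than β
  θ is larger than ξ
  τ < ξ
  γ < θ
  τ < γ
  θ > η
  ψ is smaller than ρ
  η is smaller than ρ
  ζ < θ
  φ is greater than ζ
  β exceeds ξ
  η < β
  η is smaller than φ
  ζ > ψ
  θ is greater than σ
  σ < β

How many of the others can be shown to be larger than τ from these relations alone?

5

The elements the relations force above τ are ξ, γ, β, θ, φ — no chain reaches any other.
That is 5.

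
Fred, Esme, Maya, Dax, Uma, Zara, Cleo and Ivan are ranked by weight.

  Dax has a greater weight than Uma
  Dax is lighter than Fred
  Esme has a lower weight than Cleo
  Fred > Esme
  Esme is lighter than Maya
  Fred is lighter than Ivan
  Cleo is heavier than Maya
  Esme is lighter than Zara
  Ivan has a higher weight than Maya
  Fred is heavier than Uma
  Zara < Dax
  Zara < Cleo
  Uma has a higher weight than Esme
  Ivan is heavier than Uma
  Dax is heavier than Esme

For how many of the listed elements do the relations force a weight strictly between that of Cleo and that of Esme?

2

Chaining upward from Esme reaches: Uma, Zara, Dax, Maya, Fred, Ivan.
Chaining downward from Cleo reaches: Zara, Maya.
Strictly between Esme and Cleo are those in both lists: Zara, Maya — 2 elements.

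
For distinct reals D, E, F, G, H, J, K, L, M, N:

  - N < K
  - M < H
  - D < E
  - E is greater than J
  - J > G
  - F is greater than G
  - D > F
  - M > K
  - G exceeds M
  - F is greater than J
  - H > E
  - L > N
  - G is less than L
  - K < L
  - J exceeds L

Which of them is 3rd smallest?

M

The consecutive relations fix a unique order: N < K < M < G < L < J < F < D < E < H.
The 3rd smallest is M.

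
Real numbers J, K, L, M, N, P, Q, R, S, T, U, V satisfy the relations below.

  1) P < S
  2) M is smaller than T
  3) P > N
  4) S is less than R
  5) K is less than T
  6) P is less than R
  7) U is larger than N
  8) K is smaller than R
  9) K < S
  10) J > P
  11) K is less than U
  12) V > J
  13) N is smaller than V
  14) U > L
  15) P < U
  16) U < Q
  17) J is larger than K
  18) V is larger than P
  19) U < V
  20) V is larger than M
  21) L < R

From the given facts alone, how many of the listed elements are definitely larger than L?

The elements the relations force above L are U, Q, V, R — no chain reaches any other.
That is 4.

4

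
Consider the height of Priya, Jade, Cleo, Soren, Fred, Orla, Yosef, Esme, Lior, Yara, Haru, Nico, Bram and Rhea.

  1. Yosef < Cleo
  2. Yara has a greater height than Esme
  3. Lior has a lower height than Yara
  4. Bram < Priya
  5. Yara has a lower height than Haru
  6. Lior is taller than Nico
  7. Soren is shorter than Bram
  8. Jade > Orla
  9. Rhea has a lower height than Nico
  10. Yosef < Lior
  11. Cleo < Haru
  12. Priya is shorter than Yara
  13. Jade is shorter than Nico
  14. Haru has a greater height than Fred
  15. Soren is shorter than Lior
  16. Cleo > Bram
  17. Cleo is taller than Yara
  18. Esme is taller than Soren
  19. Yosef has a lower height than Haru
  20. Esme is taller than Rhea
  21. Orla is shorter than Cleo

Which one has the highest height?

Haru

Orla is not greatest since Orla < Jade; Soren is not greatest since Soren < Esme; Bram is not greatest since Bram < Priya; Rhea is not greatest since Rhea < Esme; Priya is not greatest since Priya < Yara; Jade is not greatest since Jade < Nico; Yosef is not greatest since Yosef < Cleo; Fred is not greatest since Fred < Haru; Nico is not greatest since Nico < Lior; Esme is not greatest since Esme < Yara; Lior is not greatest since Lior < Yara; Yara is not greatest since Yara < Haru; Cleo is not greatest since Cleo < Haru.
Only Haru has nothing above it, so Haru is the highest height.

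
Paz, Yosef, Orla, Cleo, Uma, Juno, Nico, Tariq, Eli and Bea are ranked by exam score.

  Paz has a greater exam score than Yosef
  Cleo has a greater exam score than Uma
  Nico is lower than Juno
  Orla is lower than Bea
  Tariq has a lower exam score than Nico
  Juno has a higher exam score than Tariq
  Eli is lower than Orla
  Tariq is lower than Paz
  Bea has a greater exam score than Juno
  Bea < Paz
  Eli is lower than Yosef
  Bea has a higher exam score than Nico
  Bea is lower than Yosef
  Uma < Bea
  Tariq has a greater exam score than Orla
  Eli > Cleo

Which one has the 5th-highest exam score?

Nico

The consecutive relations fix a unique order: Uma < Cleo < Eli < Orla < Tariq < Nico < Juno < Bea < Yosef < Paz.
Counting 5 from the largest end gives Nico.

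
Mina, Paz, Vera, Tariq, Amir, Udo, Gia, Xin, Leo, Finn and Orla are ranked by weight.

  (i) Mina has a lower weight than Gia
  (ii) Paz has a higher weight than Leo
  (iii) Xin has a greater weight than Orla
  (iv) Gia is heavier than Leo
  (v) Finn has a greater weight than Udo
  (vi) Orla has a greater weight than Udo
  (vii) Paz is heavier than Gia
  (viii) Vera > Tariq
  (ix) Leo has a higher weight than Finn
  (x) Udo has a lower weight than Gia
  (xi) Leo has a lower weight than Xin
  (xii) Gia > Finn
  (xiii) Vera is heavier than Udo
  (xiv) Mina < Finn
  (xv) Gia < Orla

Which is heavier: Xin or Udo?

Xin

Link the given pairs in sequence: Udo < Finn; Finn < Leo; Leo < Gia; Gia < Orla; Orla < Xin.
Chaining these gives Udo < Finn < Leo < Gia < Orla < Xin.
So Udo < Xin; Xin is the heavier of the two.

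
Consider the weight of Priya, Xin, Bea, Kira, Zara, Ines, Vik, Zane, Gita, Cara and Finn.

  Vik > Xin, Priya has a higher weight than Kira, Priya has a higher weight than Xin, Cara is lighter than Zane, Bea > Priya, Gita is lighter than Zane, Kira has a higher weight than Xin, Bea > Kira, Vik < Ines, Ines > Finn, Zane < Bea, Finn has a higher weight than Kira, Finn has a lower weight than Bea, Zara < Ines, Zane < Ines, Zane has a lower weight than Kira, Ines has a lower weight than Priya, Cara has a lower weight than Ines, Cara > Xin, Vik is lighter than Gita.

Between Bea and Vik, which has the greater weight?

Bea

Link the given pairs in sequence: Vik < Gita; Gita < Zane; Zane < Kira; Kira < Finn; Finn < Ines; Ines < Priya; Priya < Bea.
Together: Vik < Gita < Zane < Kira < Finn < Ines < Priya < Bea.
So Vik < Bea; Bea is the heavier of the two.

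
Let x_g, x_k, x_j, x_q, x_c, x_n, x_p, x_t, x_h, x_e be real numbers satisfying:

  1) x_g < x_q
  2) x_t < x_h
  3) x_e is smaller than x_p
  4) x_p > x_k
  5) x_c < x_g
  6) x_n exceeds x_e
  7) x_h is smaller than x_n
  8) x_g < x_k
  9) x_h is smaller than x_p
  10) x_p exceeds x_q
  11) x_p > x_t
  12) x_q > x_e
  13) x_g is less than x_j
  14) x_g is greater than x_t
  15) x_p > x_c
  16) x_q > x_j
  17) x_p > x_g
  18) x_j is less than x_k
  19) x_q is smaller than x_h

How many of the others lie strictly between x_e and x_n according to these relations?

2

Chaining upward from x_e reaches: x_q, x_h, x_p.
Chaining downward from x_n reaches: x_t, x_c, x_g, x_j, x_q, x_h.
Strictly between x_e and x_n are those in both lists: x_q, x_h — 2 elements.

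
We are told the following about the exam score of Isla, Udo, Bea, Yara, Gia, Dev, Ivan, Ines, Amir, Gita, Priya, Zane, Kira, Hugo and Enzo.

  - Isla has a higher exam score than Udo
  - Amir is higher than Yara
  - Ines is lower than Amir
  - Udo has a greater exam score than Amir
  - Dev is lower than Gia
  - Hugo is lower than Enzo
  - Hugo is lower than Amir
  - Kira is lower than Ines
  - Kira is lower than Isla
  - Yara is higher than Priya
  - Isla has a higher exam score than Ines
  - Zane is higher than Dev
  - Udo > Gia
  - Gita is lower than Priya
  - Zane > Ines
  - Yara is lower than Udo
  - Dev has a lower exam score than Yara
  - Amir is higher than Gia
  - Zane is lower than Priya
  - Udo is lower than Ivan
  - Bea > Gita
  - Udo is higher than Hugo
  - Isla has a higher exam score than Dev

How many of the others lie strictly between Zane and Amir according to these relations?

The relations place Zane below Amir. An element lies strictly between them when it is forced above Zane and also forced below Amir.
Above Zane: {Priya, Yara, Udo, Isla, Ivan}. Below Amir: {Dev, Kira, Ines, Gia, Hugo, Gita, Priya, Yara}.
Intersection: {Priya, Yara} — 2.

2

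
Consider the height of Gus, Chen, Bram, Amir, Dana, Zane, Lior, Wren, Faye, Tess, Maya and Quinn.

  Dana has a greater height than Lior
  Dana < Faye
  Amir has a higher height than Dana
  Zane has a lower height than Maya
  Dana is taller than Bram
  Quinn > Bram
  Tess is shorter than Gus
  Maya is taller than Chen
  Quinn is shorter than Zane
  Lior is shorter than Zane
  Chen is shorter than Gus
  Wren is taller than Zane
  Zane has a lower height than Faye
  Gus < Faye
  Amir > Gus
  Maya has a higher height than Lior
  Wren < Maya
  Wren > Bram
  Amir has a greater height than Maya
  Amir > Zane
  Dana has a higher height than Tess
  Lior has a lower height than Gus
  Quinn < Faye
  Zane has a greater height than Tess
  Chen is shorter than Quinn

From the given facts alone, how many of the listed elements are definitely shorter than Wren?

6

Directly below Wren: Bram, Zane.
One step further: Lior, Tess, Quinn (5 so far).
One step further: Chen (6 so far).
Nothing else is reachable below Wren; 6 in all.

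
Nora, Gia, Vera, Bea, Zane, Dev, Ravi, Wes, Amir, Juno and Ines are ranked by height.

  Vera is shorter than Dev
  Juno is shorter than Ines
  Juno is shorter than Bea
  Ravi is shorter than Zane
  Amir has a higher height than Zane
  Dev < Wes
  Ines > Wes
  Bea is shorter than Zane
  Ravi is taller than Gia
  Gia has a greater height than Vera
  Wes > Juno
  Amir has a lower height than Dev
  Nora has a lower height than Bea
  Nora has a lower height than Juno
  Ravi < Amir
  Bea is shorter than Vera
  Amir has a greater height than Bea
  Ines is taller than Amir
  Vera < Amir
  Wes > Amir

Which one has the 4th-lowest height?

The consecutive relations fix a unique order: Nora < Juno < Bea < Vera < Gia < Ravi < Zane < Amir < Dev < Wes < Ines.
Counting 4 from the smallest end gives Vera.

Vera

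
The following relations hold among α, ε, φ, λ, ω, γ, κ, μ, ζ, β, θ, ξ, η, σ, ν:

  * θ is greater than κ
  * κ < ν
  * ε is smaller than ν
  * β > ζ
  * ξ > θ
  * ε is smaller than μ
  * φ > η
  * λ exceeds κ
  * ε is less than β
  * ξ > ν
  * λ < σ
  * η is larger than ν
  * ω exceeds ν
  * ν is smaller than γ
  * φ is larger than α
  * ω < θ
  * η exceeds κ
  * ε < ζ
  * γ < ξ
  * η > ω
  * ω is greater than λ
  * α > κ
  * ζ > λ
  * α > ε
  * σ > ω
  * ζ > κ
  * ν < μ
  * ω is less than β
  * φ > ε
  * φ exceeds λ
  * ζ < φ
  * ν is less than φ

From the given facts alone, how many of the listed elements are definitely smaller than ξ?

From ξ the given relations immediately reach ν, θ, γ.
From those, κ, ε, ω — 6 in total.
From those, λ — 7 in total.
No other element is forced below ξ by the given relations, so the count is 7.

7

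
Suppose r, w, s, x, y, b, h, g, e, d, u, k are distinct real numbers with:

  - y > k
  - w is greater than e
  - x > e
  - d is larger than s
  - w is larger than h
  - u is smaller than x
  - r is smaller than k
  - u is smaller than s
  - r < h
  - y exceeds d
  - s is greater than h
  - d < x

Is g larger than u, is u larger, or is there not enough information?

undetermined

Following every chain through u: above u we get s, d, x, y.
g is not reached, and no chain runs the other way from g to u.
So the given relations leave the order of u and g undetermined.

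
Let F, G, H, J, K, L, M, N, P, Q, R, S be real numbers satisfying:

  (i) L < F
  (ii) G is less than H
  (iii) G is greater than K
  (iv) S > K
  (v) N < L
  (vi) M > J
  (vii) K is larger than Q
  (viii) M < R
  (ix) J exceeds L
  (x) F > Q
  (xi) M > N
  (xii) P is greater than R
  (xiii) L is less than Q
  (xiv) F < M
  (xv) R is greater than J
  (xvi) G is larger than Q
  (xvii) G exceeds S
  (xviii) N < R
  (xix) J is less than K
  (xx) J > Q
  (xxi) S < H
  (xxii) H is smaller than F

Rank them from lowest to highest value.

N < L < Q < J < K < S < G < H < F < M < R < P

Each adjacent pair is fixed by a given relation: N < L; L < Q; Q < J; J < K; K < S; S < G; G < H; H < F; F < M; M < R; R < P. Chaining them end to end gives the full order.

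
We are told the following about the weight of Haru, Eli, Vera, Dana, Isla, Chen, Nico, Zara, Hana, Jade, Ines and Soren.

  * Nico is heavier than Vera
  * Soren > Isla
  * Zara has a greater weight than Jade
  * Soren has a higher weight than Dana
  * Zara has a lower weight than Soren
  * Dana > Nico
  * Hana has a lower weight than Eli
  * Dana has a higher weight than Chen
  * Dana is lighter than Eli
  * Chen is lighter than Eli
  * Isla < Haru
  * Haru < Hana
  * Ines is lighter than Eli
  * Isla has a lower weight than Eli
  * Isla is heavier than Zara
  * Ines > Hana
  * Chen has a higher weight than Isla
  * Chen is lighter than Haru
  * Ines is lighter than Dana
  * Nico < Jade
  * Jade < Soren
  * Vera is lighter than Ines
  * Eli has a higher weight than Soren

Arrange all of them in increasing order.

Vera < Nico < Jade < Zara < Isla < Chen < Haru < Hana < Ines < Dana < Soren < Eli

Each adjacent pair is fixed by a given relation: Vera < Nico; Nico < Jade; Jade < Zara; Zara < Isla; Isla < Chen; Chen < Haru; Haru < Hana; Hana < Ines; Ines < Dana; Dana < Soren; Soren < Eli. Chaining them end to end gives the full order.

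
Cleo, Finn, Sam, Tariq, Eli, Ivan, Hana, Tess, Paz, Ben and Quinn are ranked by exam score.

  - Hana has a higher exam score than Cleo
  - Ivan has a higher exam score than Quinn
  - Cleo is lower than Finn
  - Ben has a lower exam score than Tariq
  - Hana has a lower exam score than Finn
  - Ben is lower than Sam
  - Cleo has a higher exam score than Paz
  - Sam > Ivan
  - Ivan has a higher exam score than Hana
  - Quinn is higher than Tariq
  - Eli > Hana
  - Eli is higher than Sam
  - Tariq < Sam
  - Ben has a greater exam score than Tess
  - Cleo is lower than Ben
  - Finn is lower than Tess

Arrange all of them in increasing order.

The consecutive links are each given: Paz < Cleo; Cleo < Hana; Hana < Finn; Finn < Tess; Tess < Ben; Ben < Tariq; Tariq < Quinn; Quinn < Ivan; Ivan < Sam; Sam < Eli.

Paz < Cleo < Hana < Finn < Tess < Ben < Tariq < Quinn < Ivan < Sam < Eli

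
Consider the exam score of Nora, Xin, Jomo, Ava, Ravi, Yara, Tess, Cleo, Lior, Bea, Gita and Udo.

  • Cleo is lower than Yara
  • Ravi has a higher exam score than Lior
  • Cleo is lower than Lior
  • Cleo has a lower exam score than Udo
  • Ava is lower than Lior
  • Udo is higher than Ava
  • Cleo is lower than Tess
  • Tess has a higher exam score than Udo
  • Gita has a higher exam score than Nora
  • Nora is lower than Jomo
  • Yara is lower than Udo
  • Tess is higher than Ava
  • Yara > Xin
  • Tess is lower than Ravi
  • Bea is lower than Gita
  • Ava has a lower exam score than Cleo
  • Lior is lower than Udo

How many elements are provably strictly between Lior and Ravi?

2

Chaining upward from Lior reaches: Udo, Tess.
Chaining downward from Ravi reaches: Xin, Ava, Cleo, Yara, Udo, Tess.
Strictly between Lior and Ravi are those in both lists: Udo, Tess — 2 elements.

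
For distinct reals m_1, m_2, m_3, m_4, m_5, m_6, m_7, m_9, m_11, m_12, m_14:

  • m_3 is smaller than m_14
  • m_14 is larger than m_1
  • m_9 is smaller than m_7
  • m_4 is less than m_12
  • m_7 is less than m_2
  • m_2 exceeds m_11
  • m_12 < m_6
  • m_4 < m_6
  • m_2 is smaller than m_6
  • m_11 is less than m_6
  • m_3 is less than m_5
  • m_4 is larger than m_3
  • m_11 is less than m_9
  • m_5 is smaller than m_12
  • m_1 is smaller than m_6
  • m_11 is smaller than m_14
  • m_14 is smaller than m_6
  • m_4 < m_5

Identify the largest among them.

m_1 is not greatest since m_1 < m_14; m_11 is not greatest since m_11 < m_9; m_3 is not greatest since m_3 < m_14; m_4 is not greatest since m_4 < m_12; m_9 is not greatest since m_9 < m_7; m_5 is not greatest since m_5 < m_12; m_7 is not greatest since m_7 < m_2; m_14 is not greatest since m_14 < m_6; m_12 is not greatest since m_12 < m_6; m_2 is not greatest since m_2 < m_6.
Only m_6 has nothing above it, so m_6 is the largest.

m_6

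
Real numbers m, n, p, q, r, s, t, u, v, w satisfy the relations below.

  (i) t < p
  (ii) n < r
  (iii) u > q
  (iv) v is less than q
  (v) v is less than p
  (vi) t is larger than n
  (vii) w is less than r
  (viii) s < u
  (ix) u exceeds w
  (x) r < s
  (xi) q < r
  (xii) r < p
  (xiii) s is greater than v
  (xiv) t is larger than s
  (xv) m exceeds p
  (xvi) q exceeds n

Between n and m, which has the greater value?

m

n < q and q < r give n < r.
With r < s: n < q < r < s.
With s < t: n < q < r < s < t.
Then t < p extends the chain to p.
With p < m: n < q < r < s < t < p < m.
So n < m; m is the larger of the two.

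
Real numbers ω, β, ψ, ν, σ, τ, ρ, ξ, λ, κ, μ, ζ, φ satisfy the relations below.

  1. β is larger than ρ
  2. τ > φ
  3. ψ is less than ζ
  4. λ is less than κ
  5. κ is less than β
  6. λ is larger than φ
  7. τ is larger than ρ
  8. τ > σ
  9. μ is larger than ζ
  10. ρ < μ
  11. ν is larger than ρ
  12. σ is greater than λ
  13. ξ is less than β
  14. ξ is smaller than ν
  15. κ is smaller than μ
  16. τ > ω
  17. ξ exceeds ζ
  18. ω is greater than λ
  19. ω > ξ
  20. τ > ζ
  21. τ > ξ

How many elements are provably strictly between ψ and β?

Chaining upward from ψ reaches: ζ, ξ, ω, ν, τ, μ.
Chaining downward from β reaches: φ, λ, ρ, κ, ζ, ξ.
Strictly between ψ and β are those in both lists: ζ, ξ — 2 elements.

2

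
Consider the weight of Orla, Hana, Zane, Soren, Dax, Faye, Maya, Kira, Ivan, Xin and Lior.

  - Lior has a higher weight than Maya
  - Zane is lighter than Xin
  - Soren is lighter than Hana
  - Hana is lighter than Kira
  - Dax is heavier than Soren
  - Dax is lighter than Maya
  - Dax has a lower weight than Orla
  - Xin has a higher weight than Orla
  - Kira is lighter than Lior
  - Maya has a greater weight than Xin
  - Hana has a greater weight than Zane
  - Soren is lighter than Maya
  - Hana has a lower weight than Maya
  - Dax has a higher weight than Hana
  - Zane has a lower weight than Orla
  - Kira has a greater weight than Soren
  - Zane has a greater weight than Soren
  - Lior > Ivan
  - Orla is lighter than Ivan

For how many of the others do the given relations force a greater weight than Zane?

8

The elements the relations force above Zane are Hana, Dax, Orla, Xin, Maya, Ivan, Kira, Lior — no chain reaches any other.
That is 8.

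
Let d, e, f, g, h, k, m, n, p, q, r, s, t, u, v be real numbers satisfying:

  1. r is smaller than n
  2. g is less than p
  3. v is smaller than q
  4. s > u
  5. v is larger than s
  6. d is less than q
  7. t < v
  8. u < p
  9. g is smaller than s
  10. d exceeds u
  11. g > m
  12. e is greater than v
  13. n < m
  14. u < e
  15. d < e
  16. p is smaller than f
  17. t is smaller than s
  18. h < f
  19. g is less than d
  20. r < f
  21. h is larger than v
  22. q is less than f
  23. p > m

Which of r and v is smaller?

r < n and n < m give r < m.
With m < g: r < n < m < g.
Then g < s extends the chain to s.
With s < v: r < n < m < g < s < v.
So r < v; r is the smaller of the two.

r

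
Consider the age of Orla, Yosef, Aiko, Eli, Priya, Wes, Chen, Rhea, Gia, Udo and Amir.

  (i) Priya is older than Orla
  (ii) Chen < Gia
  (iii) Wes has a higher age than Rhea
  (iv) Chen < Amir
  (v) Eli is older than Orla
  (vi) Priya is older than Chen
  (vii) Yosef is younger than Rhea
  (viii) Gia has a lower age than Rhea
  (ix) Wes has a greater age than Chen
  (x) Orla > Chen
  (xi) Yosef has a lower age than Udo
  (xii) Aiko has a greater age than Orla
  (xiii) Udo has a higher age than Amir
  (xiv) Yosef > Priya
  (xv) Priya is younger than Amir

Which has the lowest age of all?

Chen

Orla is not least since Chen < Orla; Gia is not least since Chen < Gia; Priya is not least since Orla < Priya; Yosef is not least since Priya < Yosef; Aiko is not least since Orla < Aiko; Amir is not least since Chen < Amir; Eli is not least since Orla < Eli; Rhea is not least since Yosef < Rhea; Udo is not least since Yosef < Udo; Wes is not least since Chen < Wes.
Only Chen has nothing below it, so Chen is the lowest age.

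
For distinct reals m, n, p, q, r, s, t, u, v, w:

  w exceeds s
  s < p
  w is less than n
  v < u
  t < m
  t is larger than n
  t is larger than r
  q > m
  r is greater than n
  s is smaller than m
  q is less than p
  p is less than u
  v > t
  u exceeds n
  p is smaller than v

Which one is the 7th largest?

r

The consecutive relations fix a unique order: s < w < n < r < t < m < q < p < v < u.
Counting 7 from the largest end gives r.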